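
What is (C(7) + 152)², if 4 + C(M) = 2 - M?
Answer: 20449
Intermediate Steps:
C(M) = -2 - M (C(M) = -4 + (2 - M) = -2 - M)
(C(7) + 152)² = ((-2 - 1*7) + 152)² = ((-2 - 7) + 152)² = (-9 + 152)² = 143² = 20449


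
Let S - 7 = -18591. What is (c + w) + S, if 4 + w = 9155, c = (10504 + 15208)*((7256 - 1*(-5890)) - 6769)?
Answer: 163955991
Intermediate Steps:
S = -18584 (S = 7 - 18591 = -18584)
c = 163965424 (c = 25712*((7256 + 5890) - 6769) = 25712*(13146 - 6769) = 25712*6377 = 163965424)
w = 9151 (w = -4 + 9155 = 9151)
(c + w) + S = (163965424 + 9151) - 18584 = 163974575 - 18584 = 163955991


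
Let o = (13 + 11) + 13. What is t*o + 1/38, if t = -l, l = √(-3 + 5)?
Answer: 1/38 - 37*√2 ≈ -52.300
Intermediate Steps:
o = 37 (o = 24 + 13 = 37)
l = √2 ≈ 1.4142
t = -√2 ≈ -1.4142
t*o + 1/38 = -√2*37 + 1/38 = -37*√2 + 1/38 = 1/38 - 37*√2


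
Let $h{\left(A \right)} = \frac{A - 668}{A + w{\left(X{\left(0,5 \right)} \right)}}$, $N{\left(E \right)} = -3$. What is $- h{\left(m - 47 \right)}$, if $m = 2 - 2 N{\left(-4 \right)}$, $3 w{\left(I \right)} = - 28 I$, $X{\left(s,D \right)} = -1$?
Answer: $- \frac{2121}{89} \approx -23.831$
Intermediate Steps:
$w{\left(I \right)} = - \frac{28 I}{3}$ ($w{\left(I \right)} = \frac{\left(-28\right) I}{3} = - \frac{28 I}{3}$)
$m = 8$ ($m = 2 - -6 = 2 + 6 = 8$)
$h{\left(A \right)} = \frac{-668 + A}{\frac{28}{3} + A}$ ($h{\left(A \right)} = \frac{A - 668}{A - - \frac{28}{3}} = \frac{-668 + A}{A + \frac{28}{3}} = \frac{-668 + A}{\frac{28}{3} + A}$)
$- h{\left(m - 47 \right)} = - \frac{3 \left(-668 + \left(8 - 47\right)\right)}{28 + 3 \left(8 - 47\right)} = - \frac{3 \left(-668 - 39\right)}{28 + 3 \left(-39\right)} = - \frac{3 \left(-707\right)}{28 - 117} = - \frac{3 \left(-707\right)}{-89} = - \frac{3 \left(-1\right) \left(-707\right)}{89} = \left(-1\right) \frac{2121}{89} = - \frac{2121}{89}$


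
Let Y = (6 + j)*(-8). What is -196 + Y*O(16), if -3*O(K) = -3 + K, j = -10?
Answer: -1004/3 ≈ -334.67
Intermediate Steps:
O(K) = 1 - K/3 (O(K) = -(-3 + K)/3 = 1 - K/3)
Y = 32 (Y = (6 - 10)*(-8) = -4*(-8) = 32)
-196 + Y*O(16) = -196 + 32*(1 - ⅓*16) = -196 + 32*(1 - 16/3) = -196 + 32*(-13/3) = -196 - 416/3 = -1004/3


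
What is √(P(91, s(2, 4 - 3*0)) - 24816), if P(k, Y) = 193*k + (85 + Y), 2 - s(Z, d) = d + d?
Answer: I*√7174 ≈ 84.699*I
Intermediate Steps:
s(Z, d) = 2 - 2*d (s(Z, d) = 2 - (d + d) = 2 - 2*d)
P(k, Y) = 85 + Y + 193*k
√(P(91, s(2, 4 - 3*0)) - 24816) = √((85 + (2 - 2*(4 - 3*0)) + 193*91) - 24816) = √((85 + (2 - 2*(4 + 0)) + 17563) - 24816) = √((85 + (2 - 2*4) + 17563) - 24816) = √((85 + (2 - 8) + 17563) - 24816) = √((85 - 6 + 17563) - 24816) = √(17642 - 24816) = √(-7174) = I*√7174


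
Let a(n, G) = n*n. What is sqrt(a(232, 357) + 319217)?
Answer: 3*sqrt(41449) ≈ 610.77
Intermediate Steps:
a(n, G) = n**2
sqrt(a(232, 357) + 319217) = sqrt(232**2 + 319217) = sqrt(53824 + 319217) = sqrt(373041) = 3*sqrt(41449)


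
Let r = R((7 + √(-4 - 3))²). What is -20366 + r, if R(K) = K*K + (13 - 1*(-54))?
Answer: -19907 + 1176*I*√7 ≈ -19907.0 + 3111.4*I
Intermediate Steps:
R(K) = 67 + K² (R(K) = K² + (13 + 54) = K² + 67 = 67 + K²)
r = 67 + (7 + I*√7)⁴ (r = 67 + ((7 + √(-4 - 3))²)² = 67 + ((7 + √(-7))²)² = 67 + ((7 + I*√7)²)² = 67 + (7 + I*√7)⁴ ≈ 459.0 + 3111.4*I)
-20366 + r = -20366 + (459 + 1176*I*√7) = -19907 + 1176*I*√7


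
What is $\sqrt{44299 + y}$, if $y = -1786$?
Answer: $\sqrt{42513} \approx 206.19$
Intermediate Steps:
$\sqrt{44299 + y} = \sqrt{44299 - 1786} = \sqrt{42513}$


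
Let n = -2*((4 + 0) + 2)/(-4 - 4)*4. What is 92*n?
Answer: 552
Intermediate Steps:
n = 6 (n = -2*(4 + 2)/(-8)*4 = -12*(-1)/8*4 = -2*(-¾)*4 = (3/2)*4 = 6)
92*n = 92*6 = 552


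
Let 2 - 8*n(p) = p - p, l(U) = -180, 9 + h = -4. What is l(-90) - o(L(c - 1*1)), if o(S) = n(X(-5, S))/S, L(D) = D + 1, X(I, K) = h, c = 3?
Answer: -2161/12 ≈ -180.08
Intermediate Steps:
h = -13 (h = -9 - 4 = -13)
X(I, K) = -13
L(D) = 1 + D
n(p) = ¼ (n(p) = ¼ - (p - p)/8 = ¼ - ⅛*0 = ¼ + 0 = ¼)
o(S) = 1/(4*S)
l(-90) - o(L(c - 1*1)) = -180 - 1/(4*(1 + (3 - 1*1))) = -180 - 1/(4*(1 + (3 - 1))) = -180 - 1/(4*(1 + 2)) = -180 - 1/(4*3) = -180 - 1*1/12 = -180 - 1/12 = -2161/12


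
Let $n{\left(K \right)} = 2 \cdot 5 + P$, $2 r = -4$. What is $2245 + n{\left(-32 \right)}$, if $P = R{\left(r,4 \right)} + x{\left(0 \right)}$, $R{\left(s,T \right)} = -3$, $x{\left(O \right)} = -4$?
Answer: $2248$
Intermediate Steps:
$r = -2$ ($r = \frac{1}{2} \left(-4\right) = -2$)
$P = -7$ ($P = -3 - 4 = -7$)
$n{\left(K \right)} = 3$ ($n{\left(K \right)} = 2 \cdot 5 - 7 = 10 - 7 = 3$)
$2245 + n{\left(-32 \right)} = 2245 + 3 = 2248$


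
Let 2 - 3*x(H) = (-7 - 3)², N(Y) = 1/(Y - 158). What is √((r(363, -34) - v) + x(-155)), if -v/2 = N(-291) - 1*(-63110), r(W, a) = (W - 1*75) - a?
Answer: √229539664902/1347 ≈ 355.68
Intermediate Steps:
N(Y) = 1/(-158 + Y)
r(W, a) = -75 + W - a (r(W, a) = (W - 75) - a = (-75 + W) - a = -75 + W - a)
v = -56672778/449 (v = -2*(1/(-158 - 291) - 1*(-63110)) = -2*(1/(-449) + 63110) = -2*(-1/449 + 63110) = -2*28336389/449 = -56672778/449 ≈ -1.2622e+5)
x(H) = -98/3 (x(H) = ⅔ - (-7 - 3)²/3 = ⅔ - ⅓*(-10)² = ⅔ - ⅓*100 = ⅔ - 100/3 = -98/3)
√((r(363, -34) - v) + x(-155)) = √(((-75 + 363 - 1*(-34)) - 1*(-56672778/449)) - 98/3) = √(((-75 + 363 + 34) + 56672778/449) - 98/3) = √((322 + 56672778/449) - 98/3) = √(56817356/449 - 98/3) = √(170408066/1347) = √229539664902/1347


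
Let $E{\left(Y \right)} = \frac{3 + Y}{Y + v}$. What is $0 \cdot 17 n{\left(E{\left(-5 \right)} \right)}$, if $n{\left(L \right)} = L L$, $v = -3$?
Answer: $0$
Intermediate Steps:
$E{\left(Y \right)} = \frac{3 + Y}{-3 + Y}$ ($E{\left(Y \right)} = \frac{3 + Y}{Y - 3} = \frac{3 + Y}{-3 + Y}$)
$n{\left(L \right)} = L^{2}$
$0 \cdot 17 n{\left(E{\left(-5 \right)} \right)} = 0 \cdot 17 \left(\frac{3 - 5}{-3 - 5}\right)^{2} = 0 \left(\frac{1}{-8} \left(-2\right)\right)^{2} = 0 \left(\left(- \frac{1}{8}\right) \left(-2\right)\right)^{2} = \frac{0}{16} = 0 \cdot \frac{1}{16} = 0$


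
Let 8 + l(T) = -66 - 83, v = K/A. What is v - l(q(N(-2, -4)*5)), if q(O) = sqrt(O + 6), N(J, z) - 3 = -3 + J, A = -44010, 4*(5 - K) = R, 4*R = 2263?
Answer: 110555303/704160 ≈ 157.00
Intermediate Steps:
R = 2263/4 (R = (1/4)*2263 = 2263/4 ≈ 565.75)
K = -2183/16 (K = 5 - 1/4*2263/4 = 5 - 2263/16 = -2183/16 ≈ -136.44)
N(J, z) = J (N(J, z) = 3 + (-3 + J) = J)
q(O) = sqrt(6 + O)
v = 2183/704160 (v = -2183/16/(-44010) = -2183/16*(-1/44010) = 2183/704160 ≈ 0.0031001)
l(T) = -157 (l(T) = -8 + (-66 - 83) = -8 - 149 = -157)
v - l(q(N(-2, -4)*5)) = 2183/704160 - 1*(-157) = 2183/704160 + 157 = 110555303/704160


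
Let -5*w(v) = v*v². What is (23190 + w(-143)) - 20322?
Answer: 2938547/5 ≈ 5.8771e+5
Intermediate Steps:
w(v) = -v³/5 (w(v) = -v*v²/5 = -v³/5)
(23190 + w(-143)) - 20322 = (23190 - ⅕*(-143)³) - 20322 = (23190 - ⅕*(-2924207)) - 20322 = (23190 + 2924207/5) - 20322 = 3040157/5 - 20322 = 2938547/5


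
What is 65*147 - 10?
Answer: 9545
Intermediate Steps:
65*147 - 10 = 9555 - 10 = 9545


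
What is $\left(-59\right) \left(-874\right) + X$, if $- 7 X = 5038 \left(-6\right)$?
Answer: $\frac{391190}{7} \approx 55884.0$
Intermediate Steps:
$X = \frac{30228}{7}$ ($X = - \frac{5038 \left(-6\right)}{7} = \left(- \frac{1}{7}\right) \left(-30228\right) = \frac{30228}{7} \approx 4318.3$)
$\left(-59\right) \left(-874\right) + X = \left(-59\right) \left(-874\right) + \frac{30228}{7} = 51566 + \frac{30228}{7} = \frac{391190}{7}$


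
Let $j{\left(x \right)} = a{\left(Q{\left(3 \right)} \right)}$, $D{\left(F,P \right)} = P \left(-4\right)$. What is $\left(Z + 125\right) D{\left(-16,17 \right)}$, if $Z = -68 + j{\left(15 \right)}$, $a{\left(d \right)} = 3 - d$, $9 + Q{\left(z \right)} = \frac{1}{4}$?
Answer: $-4675$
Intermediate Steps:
$D{\left(F,P \right)} = - 4 P$
$Q{\left(z \right)} = - \frac{35}{4}$ ($Q{\left(z \right)} = -9 + \frac{1}{4} = - \frac{35}{4}$)
$j{\left(x \right)} = \frac{47}{4}$ ($j{\left(x \right)} = 3 - - \frac{35}{4} = 3 + \frac{35}{4} = \frac{47}{4}$)
$Z = - \frac{225}{4}$ ($Z = -68 + \frac{47}{4} = - \frac{225}{4} \approx -56.25$)
$\left(Z + 125\right) D{\left(-16,17 \right)} = \left(- \frac{225}{4} + 125\right) \left(\left(-4\right) 17\right) = \frac{275}{4} \left(-68\right) = -4675$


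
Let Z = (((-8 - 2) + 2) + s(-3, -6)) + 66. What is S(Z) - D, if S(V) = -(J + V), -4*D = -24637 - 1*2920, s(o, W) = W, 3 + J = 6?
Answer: -27777/4 ≈ -6944.3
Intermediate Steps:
J = 3 (J = -3 + 6 = 3)
D = 27557/4 (D = -(-24637 - 1*2920)/4 = -(-24637 - 2920)/4 = -¼*(-27557) = 27557/4 ≈ 6889.3)
Z = 52 (Z = (((-8 - 2) + 2) - 6) + 66 = ((-10 + 2) - 6) + 66 = (-8 - 6) + 66 = -14 + 66 = 52)
S(V) = -3 - V (S(V) = -(3 + V) = -3 - V)
S(Z) - D = (-3 - 1*52) - 1*27557/4 = (-3 - 52) - 27557/4 = -55 - 27557/4 = -27777/4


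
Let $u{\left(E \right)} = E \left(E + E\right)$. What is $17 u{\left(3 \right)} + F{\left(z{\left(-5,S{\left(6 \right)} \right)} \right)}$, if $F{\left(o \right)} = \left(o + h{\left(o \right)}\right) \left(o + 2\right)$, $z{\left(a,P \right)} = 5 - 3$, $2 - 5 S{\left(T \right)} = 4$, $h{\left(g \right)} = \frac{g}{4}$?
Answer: $316$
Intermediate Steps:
$h{\left(g \right)} = \frac{g}{4}$ ($h{\left(g \right)} = g \frac{1}{4} = \frac{g}{4}$)
$S{\left(T \right)} = - \frac{2}{5}$ ($S{\left(T \right)} = \frac{2}{5} - \frac{4}{5} = - \frac{2}{5}$)
$z{\left(a,P \right)} = 2$ ($z{\left(a,P \right)} = 5 - 3 = 2$)
$F{\left(o \right)} = \frac{5 o \left(2 + o\right)}{4}$ ($F{\left(o \right)} = \left(o + \frac{o}{4}\right) \left(o + 2\right) = \frac{5 o}{4} \left(2 + o\right) = \frac{5 o \left(2 + o\right)}{4}$)
$u{\left(E \right)} = 2 E^{2}$ ($u{\left(E \right)} = E 2 E = 2 E^{2}$)
$17 u{\left(3 \right)} + F{\left(z{\left(-5,S{\left(6 \right)} \right)} \right)} = 17 \cdot 2 \cdot 3^{2} + \frac{5}{4} \cdot 2 \left(2 + 2\right) = 17 \cdot 2 \cdot 9 + \frac{5}{4} \cdot 2 \cdot 4 = 17 \cdot 18 + 10 = 306 + 10 = 316$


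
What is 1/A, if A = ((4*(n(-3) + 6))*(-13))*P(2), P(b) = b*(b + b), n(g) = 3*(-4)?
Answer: 1/2496 ≈ 0.00040064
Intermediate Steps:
n(g) = -12
P(b) = 2*b**2 (P(b) = b*(2*b) = 2*b**2)
A = 2496 (A = ((4*(-12 + 6))*(-13))*(2*2**2) = ((4*(-6))*(-13))*(2*4) = -24*(-13)*8 = 312*8 = 2496)
1/A = 1/2496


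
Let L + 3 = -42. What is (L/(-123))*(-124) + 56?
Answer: 436/41 ≈ 10.634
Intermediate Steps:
L = -45 (L = -3 - 42 = -45)
(L/(-123))*(-124) + 56 = -45/(-123)*(-124) + 56 = -45*(-1/123)*(-124) + 56 = (15/41)*(-124) + 56 = -1860/41 + 56 = 436/41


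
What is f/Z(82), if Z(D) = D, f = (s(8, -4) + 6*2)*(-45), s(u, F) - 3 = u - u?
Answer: -675/82 ≈ -8.2317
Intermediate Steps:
s(u, F) = 3 (s(u, F) = 3 + (u - u) = 3 + 0 = 3)
f = -675 (f = (3 + 6*2)*(-45) = (3 + 12)*(-45) = 15*(-45) = -675)
f/Z(82) = -675/82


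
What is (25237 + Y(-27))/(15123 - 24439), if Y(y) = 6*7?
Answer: -1487/548 ≈ -2.7135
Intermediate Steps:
Y(y) = 42
(25237 + Y(-27))/(15123 - 24439) = (25237 + 42)/(15123 - 24439) = 25279/(-9316) = 25279*(-1/9316) = -1487/548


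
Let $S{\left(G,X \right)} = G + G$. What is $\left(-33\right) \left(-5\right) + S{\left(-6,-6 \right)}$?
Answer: $153$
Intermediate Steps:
$S{\left(G,X \right)} = 2 G$
$\left(-33\right) \left(-5\right) + S{\left(-6,-6 \right)} = \left(-33\right) \left(-5\right) + 2 \left(-6\right) = 165 - 12 = 153$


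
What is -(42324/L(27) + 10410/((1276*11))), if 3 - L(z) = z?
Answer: 6185519/3509 ≈ 1762.8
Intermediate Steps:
L(z) = 3 - z
-(42324/L(27) + 10410/((1276*11))) = -(42324/(3 - 1*27) + 10410/((1276*11))) = -(42324/(3 - 27) + 10410/14036) = -(42324/(-24) + 10410*(1/14036)) = -(42324*(-1/24) + 5205/7018) = -(-3527/2 + 5205/7018) = -1*(-6185519/3509) = 6185519/3509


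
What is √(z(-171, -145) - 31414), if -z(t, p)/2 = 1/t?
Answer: 4*I*√6379003/57 ≈ 177.24*I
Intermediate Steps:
z(t, p) = -2/t
√(z(-171, -145) - 31414) = √(-2/(-171) - 31414) = √(-2*(-1/171) - 31414) = √(2/171 - 31414) = √(-5371792/171) = 4*I*√6379003/57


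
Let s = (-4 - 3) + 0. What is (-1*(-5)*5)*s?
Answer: -175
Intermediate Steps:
s = -7 (s = -7 + 0 = -7)
(-1*(-5)*5)*s = (-1*(-5)*5)*(-7) = (5*5)*(-7) = 25*(-7) = -175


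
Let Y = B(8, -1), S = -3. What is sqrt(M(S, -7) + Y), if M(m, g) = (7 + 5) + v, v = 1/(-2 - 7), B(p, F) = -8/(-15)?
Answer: sqrt(2795)/15 ≈ 3.5245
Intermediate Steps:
B(p, F) = 8/15 (B(p, F) = -8*(-1/15) = 8/15)
v = -1/9 (v = 1/(-9) = -1/9 ≈ -0.11111)
Y = 8/15 ≈ 0.53333
M(m, g) = 107/9 (M(m, g) = (7 + 5) - 1/9 = 12 - 1/9 = 107/9)
sqrt(M(S, -7) + Y) = sqrt(107/9 + 8/15) = sqrt(559/45) = sqrt(2795)/15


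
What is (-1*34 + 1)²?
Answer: 1089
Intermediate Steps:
(-1*34 + 1)² = (-34 + 1)² = (-33)² = 1089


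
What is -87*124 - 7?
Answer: -10795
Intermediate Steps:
-87*124 - 7 = -10788 - 7 = -10795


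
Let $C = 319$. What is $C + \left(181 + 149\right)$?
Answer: $649$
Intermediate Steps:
$C + \left(181 + 149\right) = 319 + \left(181 + 149\right) = 319 + 330 = 649$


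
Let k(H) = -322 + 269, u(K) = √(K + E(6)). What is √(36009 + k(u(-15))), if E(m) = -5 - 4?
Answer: 2*√8989 ≈ 189.62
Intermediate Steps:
E(m) = -9
u(K) = √(-9 + K) (u(K) = √(K - 9) = √(-9 + K))
k(H) = -53
√(36009 + k(u(-15))) = √(36009 - 53) = √35956 = 2*√8989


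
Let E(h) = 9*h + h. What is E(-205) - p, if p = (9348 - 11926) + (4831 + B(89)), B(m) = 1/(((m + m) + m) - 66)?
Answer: -864904/201 ≈ -4303.0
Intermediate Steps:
E(h) = 10*h
B(m) = 1/(-66 + 3*m) (B(m) = 1/((2*m + m) - 66) = 1/(3*m - 66) = 1/(-66 + 3*m))
p = 452854/201 (p = (9348 - 11926) + (4831 + 1/(3*(-22 + 89))) = -2578 + (4831 + (1/3)/67) = -2578 + (4831 + (1/3)*(1/67)) = -2578 + (4831 + 1/201) = -2578 + 971032/201 = 452854/201 ≈ 2253.0)
E(-205) - p = 10*(-205) - 1*452854/201 = -2050 - 452854/201 = -864904/201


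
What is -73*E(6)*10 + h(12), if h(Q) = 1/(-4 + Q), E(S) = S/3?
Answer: -11679/8 ≈ -1459.9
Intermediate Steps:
E(S) = S/3 (E(S) = S*(⅓) = S/3)
-73*E(6)*10 + h(12) = -73*(⅓)*6*10 + 1/(-4 + 12) = -146*10 + 1/8 = -73*20 + ⅛ = -1460 + ⅛ = -11679/8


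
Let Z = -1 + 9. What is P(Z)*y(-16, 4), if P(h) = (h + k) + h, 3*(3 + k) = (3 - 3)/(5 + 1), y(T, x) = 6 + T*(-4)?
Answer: 910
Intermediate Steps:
Z = 8
y(T, x) = 6 - 4*T
k = -3 (k = -3 + ((3 - 3)/(5 + 1))/3 = -3 + (0/6)/3 = -3 + (0*(⅙))/3 = -3 + (⅓)*0 = -3 + 0 = -3)
P(h) = -3 + 2*h (P(h) = (h - 3) + h = (-3 + h) + h = -3 + 2*h)
P(Z)*y(-16, 4) = (-3 + 2*8)*(6 - 4*(-16)) = (-3 + 16)*(6 + 64) = 13*70 = 910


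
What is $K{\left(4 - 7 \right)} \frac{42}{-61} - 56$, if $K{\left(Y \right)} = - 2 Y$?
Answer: $- \frac{3668}{61} \approx -60.131$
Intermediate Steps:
$K{\left(4 - 7 \right)} \frac{42}{-61} - 56 = - 2 \left(4 - 7\right) \frac{42}{-61} - 56 = - 2 \left(4 - 7\right) 42 \left(- \frac{1}{61}\right) - 56 = \left(-2\right) \left(-3\right) \left(- \frac{42}{61}\right) - 56 = 6 \left(- \frac{42}{61}\right) - 56 = - \frac{252}{61} - 56 = - \frac{3668}{61}$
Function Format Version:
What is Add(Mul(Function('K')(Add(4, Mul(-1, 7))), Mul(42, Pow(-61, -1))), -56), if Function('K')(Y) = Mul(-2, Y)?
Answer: Rational(-3668, 61) ≈ -60.131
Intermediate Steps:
Add(Mul(Function('K')(Add(4, Mul(-1, 7))), Mul(42, Pow(-61, -1))), -56) = Add(Mul(Mul(-2, Add(4, Mul(-1, 7))), Mul(42, Pow(-61, -1))), -56) = Add(Mul(Mul(-2, Add(4, -7)), Mul(42, Rational(-1, 61))), -56) = Add(Mul(Mul(-2, -3), Rational(-42, 61)), -56) = Add(Mul(6, Rational(-42, 61)), -56) = Add(Rational(-252, 61), -56) = Rational(-3668, 61)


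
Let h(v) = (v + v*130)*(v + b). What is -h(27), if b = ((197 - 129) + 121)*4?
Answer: -2769471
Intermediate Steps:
b = 756 (b = (68 + 121)*4 = 189*4 = 756)
h(v) = 131*v*(756 + v) (h(v) = (v + v*130)*(v + 756) = (v + 130*v)*(756 + v) = (131*v)*(756 + v) = 131*v*(756 + v))
-h(27) = -131*27*(756 + 27) = -131*27*783 = -1*2769471 = -2769471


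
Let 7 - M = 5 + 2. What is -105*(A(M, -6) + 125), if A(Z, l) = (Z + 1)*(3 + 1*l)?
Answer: -12810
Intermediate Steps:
M = 0 (M = 7 - (5 + 2) = 7 - 1*7 = 7 - 7 = 0)
A(Z, l) = (1 + Z)*(3 + l)
-105*(A(M, -6) + 125) = -105*((3 - 6 + 3*0 + 0*(-6)) + 125) = -105*((3 - 6 + 0 + 0) + 125) = -105*(-3 + 125) = -105*122 = -12810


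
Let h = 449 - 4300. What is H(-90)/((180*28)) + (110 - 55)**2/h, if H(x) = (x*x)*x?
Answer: -7840625/53914 ≈ -145.43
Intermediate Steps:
h = -3851
H(x) = x**3 (H(x) = x**2*x = x**3)
H(-90)/((180*28)) + (110 - 55)**2/h = (-90)**3/((180*28)) + (110 - 55)**2/(-3851) = -729000/5040 + 55**2*(-1/3851) = -729000*1/5040 + 3025*(-1/3851) = -2025/14 - 3025/3851 = -7840625/53914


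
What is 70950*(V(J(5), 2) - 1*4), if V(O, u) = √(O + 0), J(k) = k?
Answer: -283800 + 70950*√5 ≈ -1.2515e+5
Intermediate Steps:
V(O, u) = √O
70950*(V(J(5), 2) - 1*4) = 70950*(√5 - 1*4) = 70950*(√5 - 4) = 70950*(-4 + √5) = -283800 + 70950*√5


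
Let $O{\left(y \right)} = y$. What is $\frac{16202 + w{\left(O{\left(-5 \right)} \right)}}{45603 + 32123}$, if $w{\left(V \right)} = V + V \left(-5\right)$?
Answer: $\frac{8111}{38863} \approx 0.20871$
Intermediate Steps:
$w{\left(V \right)} = - 4 V$ ($w{\left(V \right)} = V - 5 V = - 4 V$)
$\frac{16202 + w{\left(O{\left(-5 \right)} \right)}}{45603 + 32123} = \frac{16202 - -20}{45603 + 32123} = \frac{16202 + 20}{77726} = 16222 \cdot \frac{1}{77726} = \frac{8111}{38863}$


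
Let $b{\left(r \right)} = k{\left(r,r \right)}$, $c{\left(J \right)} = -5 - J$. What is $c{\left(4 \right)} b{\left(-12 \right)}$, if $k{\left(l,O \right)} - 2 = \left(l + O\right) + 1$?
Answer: $189$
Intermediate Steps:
$k{\left(l,O \right)} = 3 + O + l$ ($k{\left(l,O \right)} = 2 + \left(\left(l + O\right) + 1\right) = 2 + \left(\left(O + l\right) + 1\right) = 2 + \left(1 + O + l\right) = 3 + O + l$)
$b{\left(r \right)} = 3 + 2 r$ ($b{\left(r \right)} = 3 + r + r = 3 + 2 r$)
$c{\left(4 \right)} b{\left(-12 \right)} = \left(-5 - 4\right) \left(3 + 2 \left(-12\right)\right) = \left(-5 - 4\right) \left(3 - 24\right) = \left(-9\right) \left(-21\right) = 189$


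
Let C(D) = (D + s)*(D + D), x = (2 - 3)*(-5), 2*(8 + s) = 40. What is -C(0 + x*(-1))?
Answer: 70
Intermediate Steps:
s = 12 (s = -8 + (1/2)*40 = -8 + 20 = 12)
x = 5 (x = -1*(-5) = 5)
C(D) = 2*D*(12 + D) (C(D) = (D + 12)*(D + D) = (12 + D)*(2*D) = 2*D*(12 + D))
-C(0 + x*(-1)) = -2*(0 + 5*(-1))*(12 + (0 + 5*(-1))) = -2*(0 - 5)*(12 + (0 - 5)) = -2*(-5)*(12 - 5) = -2*(-5)*7 = -1*(-70) = 70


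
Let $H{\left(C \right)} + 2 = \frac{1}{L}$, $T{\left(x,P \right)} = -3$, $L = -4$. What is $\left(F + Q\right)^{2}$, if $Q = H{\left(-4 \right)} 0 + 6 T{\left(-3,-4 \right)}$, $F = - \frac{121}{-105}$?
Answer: $\frac{3129361}{11025} \approx 283.84$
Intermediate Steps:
$H{\left(C \right)} = - \frac{9}{4}$ ($H{\left(C \right)} = -2 + \frac{1}{-4} = -2 - \frac{1}{4} = - \frac{9}{4}$)
$F = \frac{121}{105}$ ($F = \left(-121\right) \left(- \frac{1}{105}\right) = \frac{121}{105} \approx 1.1524$)
$Q = -18$ ($Q = \left(- \frac{9}{4}\right) 0 + 6 \left(-3\right) = 0 - 18 = -18$)
$\left(F + Q\right)^{2} = \left(\frac{121}{105} - 18\right)^{2} = \left(- \frac{1769}{105}\right)^{2} = \frac{3129361}{11025}$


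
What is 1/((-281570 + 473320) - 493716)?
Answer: -1/301966 ≈ -3.3116e-6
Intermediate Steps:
1/((-281570 + 473320) - 493716) = 1/(191750 - 493716) = 1/(-301966) = -1/301966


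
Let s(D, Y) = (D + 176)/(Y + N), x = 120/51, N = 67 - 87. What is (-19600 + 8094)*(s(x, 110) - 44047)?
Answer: 387688215134/765 ≈ 5.0678e+8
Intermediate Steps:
N = -20
x = 40/17 (x = 120*(1/51) = 40/17 ≈ 2.3529)
s(D, Y) = (176 + D)/(-20 + Y) (s(D, Y) = (D + 176)/(Y - 20) = (176 + D)/(-20 + Y))
(-19600 + 8094)*(s(x, 110) - 44047) = (-19600 + 8094)*((176 + 40/17)/(-20 + 110) - 44047) = -11506*((3032/17)/90 - 44047) = -11506*((1/90)*(3032/17) - 44047) = -11506*(1516/765 - 44047) = -11506*(-33694439/765) = 387688215134/765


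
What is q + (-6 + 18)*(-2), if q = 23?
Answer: -1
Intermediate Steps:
q + (-6 + 18)*(-2) = 23 + (-6 + 18)*(-2) = 23 + 12*(-2) = 23 - 24 = -1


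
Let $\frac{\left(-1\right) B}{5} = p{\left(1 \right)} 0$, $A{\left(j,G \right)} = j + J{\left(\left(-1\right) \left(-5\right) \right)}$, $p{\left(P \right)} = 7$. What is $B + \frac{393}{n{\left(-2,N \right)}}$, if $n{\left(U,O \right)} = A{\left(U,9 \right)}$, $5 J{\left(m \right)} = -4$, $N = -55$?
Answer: $- \frac{1965}{14} \approx -140.36$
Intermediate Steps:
$J{\left(m \right)} = - \frac{4}{5}$ ($J{\left(m \right)} = \frac{1}{5} \left(-4\right) = - \frac{4}{5}$)
$A{\left(j,G \right)} = - \frac{4}{5} + j$ ($A{\left(j,G \right)} = j - \frac{4}{5} = - \frac{4}{5} + j$)
$n{\left(U,O \right)} = - \frac{4}{5} + U$
$B = 0$ ($B = - 5 \cdot 7 \cdot 0 = \left(-5\right) 0 = 0$)
$B + \frac{393}{n{\left(-2,N \right)}} = 0 + \frac{393}{- \frac{4}{5} - 2} = 0 + \frac{393}{- \frac{14}{5}} = 0 + 393 \left(- \frac{5}{14}\right) = 0 - \frac{1965}{14} = - \frac{1965}{14}$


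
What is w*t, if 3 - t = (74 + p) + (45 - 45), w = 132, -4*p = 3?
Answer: -9273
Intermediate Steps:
p = -¾ (p = -¼*3 = -¾ ≈ -0.75000)
t = -281/4 (t = 3 - ((74 - ¾) + (45 - 45)) = 3 - (293/4 + 0) = 3 - 1*293/4 = 3 - 293/4 = -281/4 ≈ -70.250)
w*t = 132*(-281/4) = -9273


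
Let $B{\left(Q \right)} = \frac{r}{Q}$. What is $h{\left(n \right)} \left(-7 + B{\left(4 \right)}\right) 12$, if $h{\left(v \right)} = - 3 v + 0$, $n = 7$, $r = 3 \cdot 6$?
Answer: $630$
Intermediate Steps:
$r = 18$
$B{\left(Q \right)} = \frac{18}{Q}$
$h{\left(v \right)} = - 3 v$
$h{\left(n \right)} \left(-7 + B{\left(4 \right)}\right) 12 = \left(-3\right) 7 \left(-7 + \frac{18}{4}\right) 12 = - 21 \left(-7 + 18 \cdot \frac{1}{4}\right) 12 = - 21 \left(-7 + \frac{9}{2}\right) 12 = \left(-21\right) \left(- \frac{5}{2}\right) 12 = \frac{105}{2} \cdot 12 = 630$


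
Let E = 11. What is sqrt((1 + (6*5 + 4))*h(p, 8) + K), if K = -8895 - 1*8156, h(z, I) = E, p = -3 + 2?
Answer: I*sqrt(16666) ≈ 129.1*I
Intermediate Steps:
p = -1
h(z, I) = 11
K = -17051 (K = -8895 - 8156 = -17051)
sqrt((1 + (6*5 + 4))*h(p, 8) + K) = sqrt((1 + (6*5 + 4))*11 - 17051) = sqrt((1 + (30 + 4))*11 - 17051) = sqrt((1 + 34)*11 - 17051) = sqrt(35*11 - 17051) = sqrt(385 - 17051) = sqrt(-16666) = I*sqrt(16666)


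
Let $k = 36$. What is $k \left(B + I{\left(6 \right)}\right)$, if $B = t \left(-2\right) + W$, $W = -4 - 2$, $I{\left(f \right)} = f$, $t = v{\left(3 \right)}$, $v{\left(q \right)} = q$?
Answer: $-216$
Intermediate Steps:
$t = 3$
$W = -6$
$B = -12$ ($B = 3 \left(-2\right) - 6 = -6 - 6 = -12$)
$k \left(B + I{\left(6 \right)}\right) = 36 \left(-12 + 6\right) = 36 \left(-6\right) = -216$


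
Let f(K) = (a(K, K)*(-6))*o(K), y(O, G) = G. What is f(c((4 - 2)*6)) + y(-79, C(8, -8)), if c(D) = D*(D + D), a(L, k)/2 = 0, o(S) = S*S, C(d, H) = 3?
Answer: 3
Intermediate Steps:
o(S) = S²
a(L, k) = 0 (a(L, k) = 2*0 = 0)
c(D) = 2*D² (c(D) = D*(2*D) = 2*D²)
f(K) = 0 (f(K) = (0*(-6))*K² = 0*K² = 0)
f(c((4 - 2)*6)) + y(-79, C(8, -8)) = 0 + 3 = 3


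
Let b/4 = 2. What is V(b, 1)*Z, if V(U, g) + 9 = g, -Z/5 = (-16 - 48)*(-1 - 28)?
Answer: 74240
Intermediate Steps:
b = 8 (b = 4*2 = 8)
Z = -9280 (Z = -5*(-16 - 48)*(-1 - 28) = -(-320)*(-29) = -5*1856 = -9280)
V(U, g) = -9 + g
V(b, 1)*Z = (-9 + 1)*(-9280) = -8*(-9280) = 74240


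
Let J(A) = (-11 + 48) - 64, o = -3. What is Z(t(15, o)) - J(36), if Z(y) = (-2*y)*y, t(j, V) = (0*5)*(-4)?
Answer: 27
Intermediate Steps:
J(A) = -27 (J(A) = 37 - 64 = -27)
t(j, V) = 0 (t(j, V) = 0*(-4) = 0)
Z(y) = -2*y²
Z(t(15, o)) - J(36) = -2*0² - 1*(-27) = -2*0 + 27 = 0 + 27 = 27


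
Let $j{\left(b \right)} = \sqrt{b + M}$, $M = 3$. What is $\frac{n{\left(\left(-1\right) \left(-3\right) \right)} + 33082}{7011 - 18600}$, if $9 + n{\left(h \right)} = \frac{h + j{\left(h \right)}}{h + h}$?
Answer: $- \frac{22049}{7726} - \frac{\sqrt{6}}{69534} \approx -2.8539$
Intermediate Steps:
$j{\left(b \right)} = \sqrt{3 + b}$ ($j{\left(b \right)} = \sqrt{b + 3} = \sqrt{3 + b}$)
$n{\left(h \right)} = -9 + \frac{h + \sqrt{3 + h}}{2 h}$ ($n{\left(h \right)} = -9 + \frac{h + \sqrt{3 + h}}{h + h} = -9 + \frac{h + \sqrt{3 + h}}{2 h}$)
$\frac{n{\left(\left(-1\right) \left(-3\right) \right)} + 33082}{7011 - 18600} = \frac{\frac{\sqrt{3 - -3} - 17 \left(\left(-1\right) \left(-3\right)\right)}{2 \left(\left(-1\right) \left(-3\right)\right)} + 33082}{7011 - 18600} = \frac{\frac{\sqrt{3 + 3} - 51}{2 \cdot 3} + 33082}{-11589} = \left(\frac{1}{2} \cdot \frac{1}{3} \left(\sqrt{6} - 51\right) + 33082\right) \left(- \frac{1}{11589}\right) = \left(\frac{1}{2} \cdot \frac{1}{3} \left(-51 + \sqrt{6}\right) + 33082\right) \left(- \frac{1}{11589}\right) = \left(\left(- \frac{17}{2} + \frac{\sqrt{6}}{6}\right) + 33082\right) \left(- \frac{1}{11589}\right) = \left(\frac{66147}{2} + \frac{\sqrt{6}}{6}\right) \left(- \frac{1}{11589}\right) = - \frac{22049}{7726} - \frac{\sqrt{6}}{69534}$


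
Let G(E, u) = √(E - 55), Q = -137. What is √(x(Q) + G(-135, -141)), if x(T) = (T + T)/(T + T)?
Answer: √(1 + I*√190) ≈ 2.7222 + 2.5318*I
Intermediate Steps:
x(T) = 1 (x(T) = (2*T)/((2*T)) = (2*T)*(1/(2*T)) = 1)
G(E, u) = √(-55 + E)
√(x(Q) + G(-135, -141)) = √(1 + √(-55 - 135)) = √(1 + √(-190)) = √(1 + I*√190)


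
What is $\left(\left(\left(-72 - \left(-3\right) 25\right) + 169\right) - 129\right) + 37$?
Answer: $80$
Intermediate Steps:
$\left(\left(\left(-72 - \left(-3\right) 25\right) + 169\right) - 129\right) + 37 = \left(\left(\left(-72 - -75\right) + 169\right) - 129\right) + 37 = \left(\left(\left(-72 + 75\right) + 169\right) - 129\right) + 37 = \left(\left(3 + 169\right) - 129\right) + 37 = \left(172 - 129\right) + 37 = 43 + 37 = 80$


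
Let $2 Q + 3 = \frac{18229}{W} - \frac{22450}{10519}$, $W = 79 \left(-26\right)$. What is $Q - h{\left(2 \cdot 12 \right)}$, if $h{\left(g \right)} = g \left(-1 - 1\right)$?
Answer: $\frac{1771497267}{43212052} \approx 40.995$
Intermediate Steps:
$W = -2054$
$h{\left(g \right)} = - 2 g$ ($h{\left(g \right)} = g \left(-2\right) = - 2 g$)
$Q = - \frac{302681229}{43212052}$ ($Q = - \frac{3}{2} + \frac{\frac{18229}{-2054} - \frac{22450}{10519}}{2} = - \frac{3}{2} + \frac{18229 \left(- \frac{1}{2054}\right) - \frac{22450}{10519}}{2} = - \frac{3}{2} + \frac{- \frac{18229}{2054} - \frac{22450}{10519}}{2} = - \frac{3}{2} + \frac{1}{2} \left(- \frac{237863151}{21606026}\right) = - \frac{3}{2} - \frac{237863151}{43212052} = - \frac{302681229}{43212052} \approx -7.0046$)
$Q - h{\left(2 \cdot 12 \right)} = - \frac{302681229}{43212052} - - 2 \cdot 2 \cdot 12 = - \frac{302681229}{43212052} - \left(-2\right) 24 = - \frac{302681229}{43212052} - -48 = - \frac{302681229}{43212052} + 48 = \frac{1771497267}{43212052}$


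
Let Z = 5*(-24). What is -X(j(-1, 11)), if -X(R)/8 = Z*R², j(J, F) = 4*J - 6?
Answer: -96000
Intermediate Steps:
Z = -120
j(J, F) = -6 + 4*J
X(R) = 960*R² (X(R) = -(-960)*R² = 960*R²)
-X(j(-1, 11)) = -960*(-6 + 4*(-1))² = -960*(-6 - 4)² = -960*(-10)² = -960*100 = -1*96000 = -96000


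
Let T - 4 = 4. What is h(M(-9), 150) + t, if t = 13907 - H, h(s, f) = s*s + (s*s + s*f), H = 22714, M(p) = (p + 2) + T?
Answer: -8655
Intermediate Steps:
T = 8 (T = 4 + 4 = 8)
M(p) = 10 + p (M(p) = (p + 2) + 8 = (2 + p) + 8 = 10 + p)
h(s, f) = 2*s**2 + f*s (h(s, f) = s**2 + (s**2 + f*s) = 2*s**2 + f*s)
t = -8807 (t = 13907 - 1*22714 = 13907 - 22714 = -8807)
h(M(-9), 150) + t = (10 - 9)*(150 + 2*(10 - 9)) - 8807 = 1*(150 + 2*1) - 8807 = 1*(150 + 2) - 8807 = 1*152 - 8807 = 152 - 8807 = -8655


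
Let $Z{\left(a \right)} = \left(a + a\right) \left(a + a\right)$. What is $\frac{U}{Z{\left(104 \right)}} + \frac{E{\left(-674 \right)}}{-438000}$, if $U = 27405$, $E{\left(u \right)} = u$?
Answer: $\frac{752034371}{1184352000} \approx 0.63498$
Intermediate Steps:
$Z{\left(a \right)} = 4 a^{2}$ ($Z{\left(a \right)} = 2 a 2 a = 4 a^{2}$)
$\frac{U}{Z{\left(104 \right)}} + \frac{E{\left(-674 \right)}}{-438000} = \frac{27405}{4 \cdot 104^{2}} - \frac{674}{-438000} = \frac{27405}{4 \cdot 10816} - - \frac{337}{219000} = \frac{27405}{43264} + \frac{337}{219000} = \frac{752034371}{1184352000}$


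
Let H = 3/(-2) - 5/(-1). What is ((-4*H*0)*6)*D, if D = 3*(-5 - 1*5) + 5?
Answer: 0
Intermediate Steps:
H = 7/2 (H = 3*(-½) - 5*(-1) = -3/2 + 5 = 7/2 ≈ 3.5000)
D = -25 (D = 3*(-5 - 5) + 5 = 3*(-10) + 5 = -30 + 5 = -25)
((-4*H*0)*6)*D = ((-4*7/2*0)*6)*(-25) = (-14*0*6)*(-25) = (0*6)*(-25) = 0*(-25) = 0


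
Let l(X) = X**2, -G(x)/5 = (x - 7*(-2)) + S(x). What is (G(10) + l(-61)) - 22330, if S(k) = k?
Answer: -18779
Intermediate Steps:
G(x) = -70 - 10*x (G(x) = -5*((x - 7*(-2)) + x) = -5*((x + 14) + x) = -5*((14 + x) + x) = -5*(14 + 2*x) = -70 - 10*x)
(G(10) + l(-61)) - 22330 = ((-70 - 10*10) + (-61)**2) - 22330 = ((-70 - 100) + 3721) - 22330 = (-170 + 3721) - 22330 = 3551 - 22330 = -18779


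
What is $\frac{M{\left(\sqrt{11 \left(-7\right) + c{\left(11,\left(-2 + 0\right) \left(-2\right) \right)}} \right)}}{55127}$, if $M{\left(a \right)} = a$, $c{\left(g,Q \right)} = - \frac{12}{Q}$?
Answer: $\frac{4 i \sqrt{5}}{55127} \approx 0.00016225 i$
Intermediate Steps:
$\frac{M{\left(\sqrt{11 \left(-7\right) + c{\left(11,\left(-2 + 0\right) \left(-2\right) \right)}} \right)}}{55127} = \frac{\sqrt{11 \left(-7\right) - \frac{12}{\left(-2 + 0\right) \left(-2\right)}}}{55127} = \sqrt{-77 - \frac{12}{\left(-2\right) \left(-2\right)}} \frac{1}{55127} = \sqrt{-77 - \frac{12}{4}} \cdot \frac{1}{55127} = \sqrt{-77 - 3} \cdot \frac{1}{55127} = \sqrt{-80} \cdot \frac{1}{55127} = 4 i \sqrt{5} \cdot \frac{1}{55127} = \frac{4 i \sqrt{5}}{55127}$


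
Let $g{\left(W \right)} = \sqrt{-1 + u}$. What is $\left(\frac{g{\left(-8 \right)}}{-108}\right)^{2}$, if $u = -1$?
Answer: $- \frac{1}{5832} \approx -0.00017147$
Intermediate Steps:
$g{\left(W \right)} = i \sqrt{2}$ ($g{\left(W \right)} = \sqrt{-1 - 1} = \sqrt{-2} = i \sqrt{2}$)
$\left(\frac{g{\left(-8 \right)}}{-108}\right)^{2} = \left(\frac{i \sqrt{2}}{-108}\right)^{2} = \left(i \sqrt{2} \left(- \frac{1}{108}\right)\right)^{2} = \left(- \frac{i \sqrt{2}}{108}\right)^{2} = - \frac{1}{5832}$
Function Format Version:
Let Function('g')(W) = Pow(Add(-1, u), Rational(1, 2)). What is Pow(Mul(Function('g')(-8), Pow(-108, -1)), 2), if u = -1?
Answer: Rational(-1, 5832) ≈ -0.00017147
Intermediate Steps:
Function('g')(W) = Mul(I, Pow(2, Rational(1, 2))) (Function('g')(W) = Pow(Add(-1, -1), Rational(1, 2)) = Pow(-2, Rational(1, 2)) = Mul(I, Pow(2, Rational(1, 2))))
Pow(Mul(Function('g')(-8), Pow(-108, -1)), 2) = Pow(Mul(Mul(I, Pow(2, Rational(1, 2))), Pow(-108, -1)), 2) = Pow(Mul(Mul(I, Pow(2, Rational(1, 2))), Rational(-1, 108)), 2) = Pow(Mul(Rational(-1, 108), I, Pow(2, Rational(1, 2))), 2) = Rational(-1, 5832)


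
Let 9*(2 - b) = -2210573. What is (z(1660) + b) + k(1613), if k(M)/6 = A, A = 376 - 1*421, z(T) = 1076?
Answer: 2217845/9 ≈ 2.4643e+5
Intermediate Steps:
b = 2210591/9 (b = 2 - ⅑*(-2210573) = 2 + 2210573/9 = 2210591/9 ≈ 2.4562e+5)
A = -45 (A = 376 - 421 = -45)
k(M) = -270 (k(M) = 6*(-45) = -270)
(z(1660) + b) + k(1613) = (1076 + 2210591/9) - 270 = 2220275/9 - 270 = 2217845/9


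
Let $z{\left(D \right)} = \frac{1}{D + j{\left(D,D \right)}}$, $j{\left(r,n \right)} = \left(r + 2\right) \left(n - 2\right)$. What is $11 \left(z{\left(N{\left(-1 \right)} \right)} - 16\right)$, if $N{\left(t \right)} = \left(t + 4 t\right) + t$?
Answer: $- \frac{4565}{26} \approx -175.58$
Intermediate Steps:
$j{\left(r,n \right)} = \left(-2 + n\right) \left(2 + r\right)$ ($j{\left(r,n \right)} = \left(2 + r\right) \left(-2 + n\right) = \left(-2 + n\right) \left(2 + r\right)$)
$N{\left(t \right)} = 6 t$ ($N{\left(t \right)} = 5 t + t = 6 t$)
$z{\left(D \right)} = \frac{1}{-4 + D + D^{2}}$ ($z{\left(D \right)} = \frac{1}{D + \left(-4 - 2 D + 2 D + D D\right)} = \frac{1}{D + \left(-4 - 2 D + 2 D + D^{2}\right)} = \frac{1}{D + \left(-4 + D^{2}\right)} = \frac{1}{-4 + D + D^{2}}$)
$11 \left(z{\left(N{\left(-1 \right)} \right)} - 16\right) = 11 \left(\frac{1}{-4 + 6 \left(-1\right) + \left(6 \left(-1\right)\right)^{2}} - 16\right) = 11 \left(\frac{1}{-4 - 6 + \left(-6\right)^{2}} - 16\right) = 11 \left(\frac{1}{-4 - 6 + 36} - 16\right) = 11 \left(\frac{1}{26} - 16\right) = 11 \left(- \frac{415}{26}\right) = - \frac{4565}{26}$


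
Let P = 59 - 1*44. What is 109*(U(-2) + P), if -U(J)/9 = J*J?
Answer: -2289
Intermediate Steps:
U(J) = -9*J² (U(J) = -9*J*J = -9*J²)
P = 15 (P = 59 - 44 = 15)
109*(U(-2) + P) = 109*(-9*(-2)² + 15) = 109*(-9*4 + 15) = 109*(-36 + 15) = 109*(-21) = -2289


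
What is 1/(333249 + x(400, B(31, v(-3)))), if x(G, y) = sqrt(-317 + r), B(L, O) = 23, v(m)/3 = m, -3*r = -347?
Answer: 999747/333164688607 - 2*I*sqrt(453)/333164688607 ≈ 3.0008e-6 - 1.2777e-10*I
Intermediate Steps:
r = 347/3 (r = -1/3*(-347) = 347/3 ≈ 115.67)
v(m) = 3*m
x(G, y) = 2*I*sqrt(453)/3 (x(G, y) = sqrt(-317 + 347/3) = sqrt(-604/3) = 2*I*sqrt(453)/3)
1/(333249 + x(400, B(31, v(-3)))) = 1/(333249 + 2*I*sqrt(453)/3)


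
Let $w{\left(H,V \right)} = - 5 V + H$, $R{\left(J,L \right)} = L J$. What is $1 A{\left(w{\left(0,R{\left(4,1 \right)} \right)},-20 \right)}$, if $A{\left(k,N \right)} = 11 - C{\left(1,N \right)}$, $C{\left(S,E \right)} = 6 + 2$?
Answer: $3$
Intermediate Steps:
$C{\left(S,E \right)} = 8$
$R{\left(J,L \right)} = J L$
$w{\left(H,V \right)} = H - 5 V$
$A{\left(k,N \right)} = 3$ ($A{\left(k,N \right)} = 11 - 8 = 3$)
$1 A{\left(w{\left(0,R{\left(4,1 \right)} \right)},-20 \right)} = 1 \cdot 3 = 3$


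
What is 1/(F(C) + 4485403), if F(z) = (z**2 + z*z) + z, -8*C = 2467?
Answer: 32/149609117 ≈ 2.1389e-7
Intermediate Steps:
C = -2467/8 (C = -1/8*2467 = -2467/8 ≈ -308.38)
F(z) = z + 2*z**2 (F(z) = (z**2 + z**2) + z = 2*z**2 + z = z + 2*z**2)
1/(F(C) + 4485403) = 1/(-2467*(1 + 2*(-2467/8))/8 + 4485403) = 1/(-2467*(1 - 2467/4)/8 + 4485403) = 1/(-2467/8*(-2463/4) + 4485403) = 1/(6076221/32 + 4485403) = 1/(149609117/32) = 32/149609117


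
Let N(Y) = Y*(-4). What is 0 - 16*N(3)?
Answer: 192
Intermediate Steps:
N(Y) = -4*Y
0 - 16*N(3) = 0 - (-64)*3 = 0 - 16*(-12) = 0 + 192 = 192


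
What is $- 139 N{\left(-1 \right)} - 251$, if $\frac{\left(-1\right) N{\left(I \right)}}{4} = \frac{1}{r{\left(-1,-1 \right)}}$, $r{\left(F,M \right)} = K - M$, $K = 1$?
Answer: $27$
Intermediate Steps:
$r{\left(F,M \right)} = 1 - M$
$N{\left(I \right)} = -2$ ($N{\left(I \right)} = - \frac{4}{1 - -1} = - \frac{4}{1 + 1} = - \frac{4}{2} = \left(-4\right) \frac{1}{2} = -2$)
$- 139 N{\left(-1 \right)} - 251 = \left(-139\right) \left(-2\right) - 251 = 278 - 251 = 27$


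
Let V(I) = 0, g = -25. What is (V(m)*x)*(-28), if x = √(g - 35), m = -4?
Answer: 0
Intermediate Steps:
x = 2*I*√15 (x = √(-25 - 35) = √(-60) = 2*I*√15 ≈ 7.746*I)
(V(m)*x)*(-28) = (0*(2*I*√15))*(-28) = 0*(-28) = 0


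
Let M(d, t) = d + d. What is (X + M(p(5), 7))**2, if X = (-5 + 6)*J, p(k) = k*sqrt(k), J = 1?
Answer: 501 + 20*sqrt(5) ≈ 545.72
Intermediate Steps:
p(k) = k**(3/2)
X = 1 (X = (-5 + 6)*1 = 1*1 = 1)
M(d, t) = 2*d
(X + M(p(5), 7))**2 = (1 + 2*5**(3/2))**2 = (1 + 2*(5*sqrt(5)))**2 = (1 + 10*sqrt(5))**2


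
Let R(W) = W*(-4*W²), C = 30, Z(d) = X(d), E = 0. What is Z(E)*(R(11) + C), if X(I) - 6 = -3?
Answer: -15882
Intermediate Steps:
X(I) = 3 (X(I) = 6 - 3 = 3)
Z(d) = 3
R(W) = -4*W³
Z(E)*(R(11) + C) = 3*(-4*11³ + 30) = 3*(-4*1331 + 30) = 3*(-5324 + 30) = 3*(-5294) = -15882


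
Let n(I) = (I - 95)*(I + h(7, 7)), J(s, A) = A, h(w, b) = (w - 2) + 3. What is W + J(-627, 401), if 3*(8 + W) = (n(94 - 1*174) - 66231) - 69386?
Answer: -121838/3 ≈ -40613.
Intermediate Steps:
h(w, b) = 1 + w (h(w, b) = (-2 + w) + 3 = 1 + w)
n(I) = (-95 + I)*(8 + I) (n(I) = (I - 95)*(I + (1 + 7)) = (-95 + I)*(I + 8) = (-95 + I)*(8 + I))
W = -123041/3 (W = -8 + (((-760 + (94 - 1*174)**2 - 87*(94 - 1*174)) - 66231) - 69386)/3 = -8 + (((-760 + (94 - 174)**2 - 87*(94 - 174)) - 66231) - 69386)/3 = -8 + (((-760 + (-80)**2 - 87*(-80)) - 66231) - 69386)/3 = -8 + (((-760 + 6400 + 6960) - 66231) - 69386)/3 = -8 + ((12600 - 66231) - 69386)/3 = -8 + (-53631 - 69386)/3 = -8 + (1/3)*(-123017) = -8 - 123017/3 = -123041/3 ≈ -41014.)
W + J(-627, 401) = -123041/3 + 401 = -121838/3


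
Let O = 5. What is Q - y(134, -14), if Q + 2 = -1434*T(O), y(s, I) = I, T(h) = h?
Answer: -7158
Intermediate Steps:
Q = -7172 (Q = -2 - 1434*5 = -2 - 7170 = -7172)
Q - y(134, -14) = -7172 - 1*(-14) = -7172 + 14 = -7158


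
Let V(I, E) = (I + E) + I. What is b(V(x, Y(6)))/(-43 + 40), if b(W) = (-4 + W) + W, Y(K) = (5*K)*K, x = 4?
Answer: -124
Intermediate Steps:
Y(K) = 5*K²
V(I, E) = E + 2*I (V(I, E) = (E + I) + I = E + 2*I)
b(W) = -4 + 2*W
b(V(x, Y(6)))/(-43 + 40) = (-4 + 2*(5*6² + 2*4))/(-43 + 40) = (-4 + 2*(5*36 + 8))/(-3) = (-4 + 2*(180 + 8))*(-⅓) = (-4 + 2*188)*(-⅓) = (-4 + 376)*(-⅓) = 372*(-⅓) = -124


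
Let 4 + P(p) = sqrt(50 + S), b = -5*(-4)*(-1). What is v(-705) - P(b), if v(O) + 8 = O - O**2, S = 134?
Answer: -497734 - 2*sqrt(46) ≈ -4.9775e+5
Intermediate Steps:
v(O) = -8 + O - O**2 (v(O) = -8 + (O - O**2) = -8 + O - O**2)
b = -20 (b = 20*(-1) = -20)
P(p) = -4 + 2*sqrt(46) (P(p) = -4 + sqrt(50 + 134) = -4 + sqrt(184) = -4 + 2*sqrt(46))
v(-705) - P(b) = (-8 - 705 - 1*(-705)**2) - (-4 + 2*sqrt(46)) = (-8 - 705 - 1*497025) + (4 - 2*sqrt(46)) = (-8 - 705 - 497025) + (4 - 2*sqrt(46)) = -497738 + (4 - 2*sqrt(46)) = -497734 - 2*sqrt(46)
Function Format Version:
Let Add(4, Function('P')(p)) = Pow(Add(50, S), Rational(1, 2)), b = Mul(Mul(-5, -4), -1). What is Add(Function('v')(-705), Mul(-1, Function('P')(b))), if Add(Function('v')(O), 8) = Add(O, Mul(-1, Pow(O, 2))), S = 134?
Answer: Add(-497734, Mul(-2, Pow(46, Rational(1, 2)))) ≈ -4.9775e+5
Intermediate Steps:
Function('v')(O) = Add(-8, O, Mul(-1, Pow(O, 2))) (Function('v')(O) = Add(-8, Add(O, Mul(-1, Pow(O, 2)))) = Add(-8, O, Mul(-1, Pow(O, 2))))
b = -20 (b = Mul(20, -1) = -20)
Function('P')(p) = Add(-4, Mul(2, Pow(46, Rational(1, 2)))) (Function('P')(p) = Add(-4, Pow(Add(50, 134), Rational(1, 2))) = Add(-4, Pow(184, Rational(1, 2))) = Add(-4, Mul(2, Pow(46, Rational(1, 2)))))
Add(Function('v')(-705), Mul(-1, Function('P')(b))) = Add(Add(-8, -705, Mul(-1, Pow(-705, 2))), Mul(-1, Add(-4, Mul(2, Pow(46, Rational(1, 2)))))) = Add(Add(-8, -705, Mul(-1, 497025)), Add(4, Mul(-2, Pow(46, Rational(1, 2))))) = Add(Add(-8, -705, -497025), Add(4, Mul(-2, Pow(46, Rational(1, 2))))) = Add(-497738, Add(4, Mul(-2, Pow(46, Rational(1, 2))))) = Add(-497734, Mul(-2, Pow(46, Rational(1, 2))))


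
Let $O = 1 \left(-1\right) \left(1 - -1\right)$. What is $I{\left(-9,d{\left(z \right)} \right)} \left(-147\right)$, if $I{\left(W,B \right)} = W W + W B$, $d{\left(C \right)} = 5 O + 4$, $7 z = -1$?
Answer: $-19845$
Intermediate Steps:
$z = - \frac{1}{7}$ ($z = \frac{1}{7} \left(-1\right) = - \frac{1}{7} \approx -0.14286$)
$O = -2$ ($O = - (1 + 1) = \left(-1\right) 2 = -2$)
$d{\left(C \right)} = -6$ ($d{\left(C \right)} = 5 \left(-2\right) + 4 = -10 + 4 = -6$)
$I{\left(W,B \right)} = W^{2} + B W$
$I{\left(-9,d{\left(z \right)} \right)} \left(-147\right) = - 9 \left(-6 - 9\right) \left(-147\right) = \left(-9\right) \left(-15\right) \left(-147\right) = 135 \left(-147\right) = -19845$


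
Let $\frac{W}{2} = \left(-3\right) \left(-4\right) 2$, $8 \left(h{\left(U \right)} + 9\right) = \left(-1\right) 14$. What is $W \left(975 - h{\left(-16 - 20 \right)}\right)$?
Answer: $47316$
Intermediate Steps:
$h{\left(U \right)} = - \frac{43}{4}$ ($h{\left(U \right)} = -9 + \frac{\left(-1\right) 14}{8} = -9 + \frac{1}{8} \left(-14\right) = -9 - \frac{7}{4} = - \frac{43}{4}$)
$W = 48$ ($W = 2 \left(-3\right) \left(-4\right) 2 = 2 \cdot 12 \cdot 2 = 2 \cdot 24 = 48$)
$W \left(975 - h{\left(-16 - 20 \right)}\right) = 48 \left(975 - - \frac{43}{4}\right) = 48 \left(975 + \frac{43}{4}\right) = 48 \cdot \frac{3943}{4} = 47316$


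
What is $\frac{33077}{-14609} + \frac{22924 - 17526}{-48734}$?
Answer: $- \frac{120773850}{50853929} \approx -2.3749$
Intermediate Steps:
$\frac{33077}{-14609} + \frac{22924 - 17526}{-48734} = 33077 \left(- \frac{1}{14609}\right) + 5398 \left(- \frac{1}{48734}\right) = - \frac{33077}{14609} - \frac{2699}{24367} = - \frac{120773850}{50853929}$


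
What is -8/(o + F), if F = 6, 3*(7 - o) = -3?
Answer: -4/7 ≈ -0.57143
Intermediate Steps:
o = 8 (o = 7 - ⅓*(-3) = 7 + 1 = 8)
-8/(o + F) = -8/(8 + 6) = -8/14 = (1/14)*(-8) = -4/7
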